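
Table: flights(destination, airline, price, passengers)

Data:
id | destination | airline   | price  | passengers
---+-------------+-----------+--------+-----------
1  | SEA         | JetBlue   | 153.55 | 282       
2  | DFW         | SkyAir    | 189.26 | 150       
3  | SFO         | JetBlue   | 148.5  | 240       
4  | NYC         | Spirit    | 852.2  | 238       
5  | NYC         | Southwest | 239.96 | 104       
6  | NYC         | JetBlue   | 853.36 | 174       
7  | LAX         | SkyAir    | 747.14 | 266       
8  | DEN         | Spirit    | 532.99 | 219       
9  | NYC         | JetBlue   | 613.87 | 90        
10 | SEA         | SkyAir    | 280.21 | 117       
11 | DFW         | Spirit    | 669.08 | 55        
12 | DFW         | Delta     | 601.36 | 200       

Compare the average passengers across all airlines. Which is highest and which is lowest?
SELECT airline, AVG(passengers)
FROM flights
GROUP BY airline
ORDER BY AVG(passengers)

All groups:
  Southwest: 104.00
  Spirit: 170.67
  SkyAir: 177.67
  JetBlue: 196.50
  Delta: 200.00

Highest: Delta (200.00)
Lowest: Southwest (104.00)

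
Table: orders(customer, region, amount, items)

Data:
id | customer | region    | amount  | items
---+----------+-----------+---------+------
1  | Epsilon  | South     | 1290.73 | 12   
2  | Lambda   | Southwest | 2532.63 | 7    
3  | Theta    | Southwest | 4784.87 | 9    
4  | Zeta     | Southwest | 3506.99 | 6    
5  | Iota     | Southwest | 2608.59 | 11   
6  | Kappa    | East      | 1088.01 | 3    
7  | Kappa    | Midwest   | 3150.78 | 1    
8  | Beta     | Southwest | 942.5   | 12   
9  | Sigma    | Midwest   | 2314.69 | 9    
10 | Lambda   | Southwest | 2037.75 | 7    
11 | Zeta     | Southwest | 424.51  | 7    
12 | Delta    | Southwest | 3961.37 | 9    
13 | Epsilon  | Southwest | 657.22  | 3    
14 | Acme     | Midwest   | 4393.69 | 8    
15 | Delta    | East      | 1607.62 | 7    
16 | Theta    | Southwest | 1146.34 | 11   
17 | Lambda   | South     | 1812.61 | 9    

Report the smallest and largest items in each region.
SELECT region, MIN(items), MAX(items)
FROM orders
GROUP BY region

Result:
  East: min=3, max=7
  Midwest: min=1, max=9
  South: min=9, max=12
  Southwest: min=3, max=12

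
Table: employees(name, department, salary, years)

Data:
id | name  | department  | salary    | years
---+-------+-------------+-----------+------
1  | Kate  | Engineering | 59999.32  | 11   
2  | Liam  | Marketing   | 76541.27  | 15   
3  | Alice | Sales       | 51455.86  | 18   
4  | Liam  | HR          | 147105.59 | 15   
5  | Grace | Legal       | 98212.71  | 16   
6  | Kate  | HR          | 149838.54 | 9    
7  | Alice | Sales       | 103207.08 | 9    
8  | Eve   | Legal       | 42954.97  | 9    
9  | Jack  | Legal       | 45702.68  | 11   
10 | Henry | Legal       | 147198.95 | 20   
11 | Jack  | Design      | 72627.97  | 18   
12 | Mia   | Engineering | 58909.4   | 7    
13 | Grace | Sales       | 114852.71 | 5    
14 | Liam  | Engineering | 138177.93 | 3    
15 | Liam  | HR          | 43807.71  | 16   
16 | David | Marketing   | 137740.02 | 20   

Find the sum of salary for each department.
SELECT department, SUM(salary) as result
FROM employees
GROUP BY department

Result:
  Design: 72627.97
  Engineering: 257086.65
  HR: 340751.84
  Legal: 334069.31
  Marketing: 214281.29
  Sales: 269515.65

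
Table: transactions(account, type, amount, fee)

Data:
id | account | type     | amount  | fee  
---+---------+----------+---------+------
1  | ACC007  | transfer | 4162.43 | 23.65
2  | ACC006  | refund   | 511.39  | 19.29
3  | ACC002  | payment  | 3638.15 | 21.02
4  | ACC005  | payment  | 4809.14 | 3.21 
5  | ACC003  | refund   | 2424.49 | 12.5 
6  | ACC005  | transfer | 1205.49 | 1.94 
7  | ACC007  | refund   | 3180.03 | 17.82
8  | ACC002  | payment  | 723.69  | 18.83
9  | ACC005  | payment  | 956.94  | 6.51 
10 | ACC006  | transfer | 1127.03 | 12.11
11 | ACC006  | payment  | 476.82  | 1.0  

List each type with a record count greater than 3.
SELECT type, COUNT(*) as cnt
FROM transactions
GROUP BY type
HAVING COUNT(*) > 3

Result:
  payment: 5

Note: HAVING filters groups after aggregation, WHERE filters rows before.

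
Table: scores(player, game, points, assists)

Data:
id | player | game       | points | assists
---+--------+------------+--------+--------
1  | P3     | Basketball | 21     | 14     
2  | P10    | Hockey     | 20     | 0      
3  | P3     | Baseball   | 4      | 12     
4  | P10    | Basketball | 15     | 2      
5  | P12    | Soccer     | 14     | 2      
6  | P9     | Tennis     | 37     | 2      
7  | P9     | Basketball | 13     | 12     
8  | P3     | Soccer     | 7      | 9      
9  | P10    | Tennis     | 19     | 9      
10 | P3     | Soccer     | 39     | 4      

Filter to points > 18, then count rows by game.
SELECT game, COUNT(*)
FROM scores
WHERE points > 18
GROUP BY game

Note: WHERE filters rows before grouping.

Result:
  Basketball: 1
  Hockey: 1
  Soccer: 1
  Tennis: 2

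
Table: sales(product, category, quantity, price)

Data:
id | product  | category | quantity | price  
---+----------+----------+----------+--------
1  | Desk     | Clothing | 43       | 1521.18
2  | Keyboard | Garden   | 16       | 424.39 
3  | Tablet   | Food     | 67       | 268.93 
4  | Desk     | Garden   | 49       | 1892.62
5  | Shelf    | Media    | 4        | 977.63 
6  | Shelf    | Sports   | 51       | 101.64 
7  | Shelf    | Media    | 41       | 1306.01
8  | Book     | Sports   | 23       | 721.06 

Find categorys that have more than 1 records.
SELECT category, COUNT(*) as cnt
FROM sales
GROUP BY category
HAVING COUNT(*) > 1

Result:
  Garden: 2
  Media: 2
  Sports: 2

Note: HAVING filters groups after aggregation, WHERE filters rows before.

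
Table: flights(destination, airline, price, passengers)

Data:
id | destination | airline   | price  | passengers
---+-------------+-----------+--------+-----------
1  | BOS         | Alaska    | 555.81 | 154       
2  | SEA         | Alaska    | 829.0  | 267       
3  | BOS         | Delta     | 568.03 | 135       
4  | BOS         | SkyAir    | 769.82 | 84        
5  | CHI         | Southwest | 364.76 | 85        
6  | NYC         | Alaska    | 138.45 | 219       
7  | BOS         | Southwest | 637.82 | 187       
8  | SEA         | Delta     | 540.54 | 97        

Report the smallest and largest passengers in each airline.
SELECT airline, MIN(passengers), MAX(passengers)
FROM flights
GROUP BY airline

Result:
  Alaska: min=154, max=267
  Delta: min=97, max=135
  SkyAir: min=84, max=84
  Southwest: min=85, max=187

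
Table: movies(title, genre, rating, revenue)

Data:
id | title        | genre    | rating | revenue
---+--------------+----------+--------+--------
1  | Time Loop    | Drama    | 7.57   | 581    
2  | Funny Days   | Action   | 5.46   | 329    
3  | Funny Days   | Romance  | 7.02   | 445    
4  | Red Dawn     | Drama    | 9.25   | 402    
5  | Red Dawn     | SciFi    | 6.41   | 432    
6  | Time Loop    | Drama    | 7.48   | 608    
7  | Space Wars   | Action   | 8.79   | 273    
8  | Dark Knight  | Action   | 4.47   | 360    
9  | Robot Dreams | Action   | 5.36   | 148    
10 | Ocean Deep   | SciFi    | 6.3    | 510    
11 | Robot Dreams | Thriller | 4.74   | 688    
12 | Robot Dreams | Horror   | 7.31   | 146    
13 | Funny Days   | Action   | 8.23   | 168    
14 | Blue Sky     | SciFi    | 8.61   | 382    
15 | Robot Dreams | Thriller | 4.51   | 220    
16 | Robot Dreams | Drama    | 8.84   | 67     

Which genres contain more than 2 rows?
SELECT genre, COUNT(*) as cnt
FROM movies
GROUP BY genre
HAVING COUNT(*) > 2

Result:
  Action: 5
  Drama: 4
  SciFi: 3

Note: HAVING filters groups after aggregation, WHERE filters rows before.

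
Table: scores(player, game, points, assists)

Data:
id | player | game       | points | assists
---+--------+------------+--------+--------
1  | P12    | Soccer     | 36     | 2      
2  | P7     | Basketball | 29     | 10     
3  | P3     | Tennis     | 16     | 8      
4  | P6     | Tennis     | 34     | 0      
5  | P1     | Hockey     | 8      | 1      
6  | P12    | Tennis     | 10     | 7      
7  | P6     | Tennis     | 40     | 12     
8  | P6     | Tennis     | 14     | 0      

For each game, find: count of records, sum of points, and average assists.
SELECT game,
       COUNT(*) as cnt,
       SUM(points) as total_points,
       AVG(assists) as avg_assists
FROM scores
GROUP BY game

Result:
  Basketball: 1 records, 29 total points, 10.00 avg assists
  Hockey: 1 records, 8 total points, 1.00 avg assists
  Soccer: 1 records, 36 total points, 2.00 avg assists
  Tennis: 5 records, 114 total points, 5.40 avg assists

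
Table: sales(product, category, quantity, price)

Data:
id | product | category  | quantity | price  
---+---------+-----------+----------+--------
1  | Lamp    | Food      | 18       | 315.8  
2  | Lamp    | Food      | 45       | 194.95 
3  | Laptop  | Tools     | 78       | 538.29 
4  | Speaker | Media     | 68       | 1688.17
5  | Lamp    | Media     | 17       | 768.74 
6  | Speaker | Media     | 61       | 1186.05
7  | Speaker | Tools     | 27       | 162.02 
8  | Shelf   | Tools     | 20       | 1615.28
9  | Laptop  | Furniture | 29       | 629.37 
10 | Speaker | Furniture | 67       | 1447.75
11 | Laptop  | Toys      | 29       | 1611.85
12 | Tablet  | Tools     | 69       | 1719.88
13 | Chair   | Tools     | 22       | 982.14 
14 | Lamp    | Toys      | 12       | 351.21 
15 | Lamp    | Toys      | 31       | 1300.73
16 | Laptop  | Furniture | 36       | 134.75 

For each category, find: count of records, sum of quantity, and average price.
SELECT category,
       COUNT(*) as cnt,
       SUM(quantity) as total_quantity,
       AVG(price) as avg_price
FROM sales
GROUP BY category

Result:
  Food: 2 records, 63 total quantity, 255.38 avg price
  Furniture: 3 records, 132 total quantity, 737.29 avg price
  Media: 3 records, 146 total quantity, 1214.32 avg price
  Tools: 5 records, 216 total quantity, 1003.52 avg price
  Toys: 3 records, 72 total quantity, 1087.93 avg price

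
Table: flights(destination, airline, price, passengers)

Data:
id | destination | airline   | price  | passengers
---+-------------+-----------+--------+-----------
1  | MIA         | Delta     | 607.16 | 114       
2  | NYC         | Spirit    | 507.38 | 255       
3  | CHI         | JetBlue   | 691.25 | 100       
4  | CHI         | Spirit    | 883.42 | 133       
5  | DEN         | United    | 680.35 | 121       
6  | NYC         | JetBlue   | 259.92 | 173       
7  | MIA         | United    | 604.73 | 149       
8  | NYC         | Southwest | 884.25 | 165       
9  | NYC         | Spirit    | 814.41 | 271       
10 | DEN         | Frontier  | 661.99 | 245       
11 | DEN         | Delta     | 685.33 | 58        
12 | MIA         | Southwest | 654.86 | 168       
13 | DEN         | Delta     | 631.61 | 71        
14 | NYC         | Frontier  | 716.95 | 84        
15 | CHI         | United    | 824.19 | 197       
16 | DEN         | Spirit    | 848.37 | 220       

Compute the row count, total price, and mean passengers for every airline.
SELECT airline,
       COUNT(*) as cnt,
       SUM(price) as total_price,
       AVG(passengers) as avg_passengers
FROM flights
GROUP BY airline

Result:
  Delta: 3 records, 1924.10 total price, 81.00 avg passengers
  Frontier: 2 records, 1378.94 total price, 164.50 avg passengers
  JetBlue: 2 records, 951.17 total price, 136.50 avg passengers
  Southwest: 2 records, 1539.11 total price, 166.50 avg passengers
  Spirit: 4 records, 3053.58 total price, 219.75 avg passengers
  United: 3 records, 2109.27 total price, 155.67 avg passengers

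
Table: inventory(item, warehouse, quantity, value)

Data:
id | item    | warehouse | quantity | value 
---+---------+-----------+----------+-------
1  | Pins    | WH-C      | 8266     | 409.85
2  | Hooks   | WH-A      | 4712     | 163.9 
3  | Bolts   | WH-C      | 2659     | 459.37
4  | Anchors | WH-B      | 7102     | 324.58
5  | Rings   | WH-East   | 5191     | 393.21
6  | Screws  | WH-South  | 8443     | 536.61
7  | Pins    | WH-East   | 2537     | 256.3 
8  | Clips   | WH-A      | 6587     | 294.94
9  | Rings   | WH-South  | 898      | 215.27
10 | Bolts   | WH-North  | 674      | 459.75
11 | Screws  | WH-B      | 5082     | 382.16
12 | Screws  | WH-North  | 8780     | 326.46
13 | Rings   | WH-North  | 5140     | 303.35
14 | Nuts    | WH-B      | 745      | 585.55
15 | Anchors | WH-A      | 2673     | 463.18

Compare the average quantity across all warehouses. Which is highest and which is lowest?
SELECT warehouse, AVG(quantity)
FROM inventory
GROUP BY warehouse
ORDER BY AVG(quantity)

All groups:
  WH-East: 3864.00
  WH-B: 4309.67
  WH-A: 4657.33
  WH-South: 4670.50
  WH-North: 4864.67
  WH-C: 5462.50

Highest: WH-C (5462.50)
Lowest: WH-East (3864.00)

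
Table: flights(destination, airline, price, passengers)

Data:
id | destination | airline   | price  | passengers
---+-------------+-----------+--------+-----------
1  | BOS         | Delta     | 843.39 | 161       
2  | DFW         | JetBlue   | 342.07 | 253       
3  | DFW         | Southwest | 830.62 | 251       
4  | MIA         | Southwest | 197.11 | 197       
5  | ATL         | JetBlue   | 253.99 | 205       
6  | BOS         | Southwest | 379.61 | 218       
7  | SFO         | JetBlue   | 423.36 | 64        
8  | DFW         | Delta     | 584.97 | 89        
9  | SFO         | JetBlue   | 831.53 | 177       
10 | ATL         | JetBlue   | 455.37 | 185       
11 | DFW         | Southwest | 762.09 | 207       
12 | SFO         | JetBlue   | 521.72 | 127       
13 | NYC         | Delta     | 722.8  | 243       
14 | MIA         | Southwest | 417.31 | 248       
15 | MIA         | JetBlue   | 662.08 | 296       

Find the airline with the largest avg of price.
SELECT airline, AVG(price) as val
FROM flights
GROUP BY airline
ORDER BY val DESC
LIMIT 1

Result: Delta with avg(price) = 717.05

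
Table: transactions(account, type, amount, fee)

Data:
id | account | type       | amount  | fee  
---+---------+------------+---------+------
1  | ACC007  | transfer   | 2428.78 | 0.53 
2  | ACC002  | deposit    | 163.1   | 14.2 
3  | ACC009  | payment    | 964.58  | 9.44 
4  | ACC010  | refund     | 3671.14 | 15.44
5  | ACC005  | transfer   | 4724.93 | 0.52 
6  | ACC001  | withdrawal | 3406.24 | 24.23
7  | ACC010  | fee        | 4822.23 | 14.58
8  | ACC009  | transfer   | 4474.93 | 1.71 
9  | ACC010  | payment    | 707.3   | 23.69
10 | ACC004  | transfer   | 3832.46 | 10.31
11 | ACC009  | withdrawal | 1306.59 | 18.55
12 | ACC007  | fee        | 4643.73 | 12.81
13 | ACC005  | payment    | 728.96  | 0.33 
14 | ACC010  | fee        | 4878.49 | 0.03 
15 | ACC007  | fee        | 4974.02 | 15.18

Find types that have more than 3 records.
SELECT type, COUNT(*) as cnt
FROM transactions
GROUP BY type
HAVING COUNT(*) > 3

Result:
  fee: 4
  transfer: 4

Note: HAVING filters groups after aggregation, WHERE filters rows before.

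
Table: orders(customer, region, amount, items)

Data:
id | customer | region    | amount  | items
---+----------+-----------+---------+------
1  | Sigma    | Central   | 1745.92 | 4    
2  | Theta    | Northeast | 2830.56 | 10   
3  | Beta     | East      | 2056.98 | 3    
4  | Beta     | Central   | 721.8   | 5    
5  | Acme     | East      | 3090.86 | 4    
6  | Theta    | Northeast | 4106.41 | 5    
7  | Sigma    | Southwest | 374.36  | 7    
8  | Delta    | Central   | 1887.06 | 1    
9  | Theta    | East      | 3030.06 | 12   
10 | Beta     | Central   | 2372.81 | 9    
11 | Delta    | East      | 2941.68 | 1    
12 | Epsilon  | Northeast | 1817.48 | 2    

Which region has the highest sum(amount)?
SELECT region, SUM(amount) as val
FROM orders
GROUP BY region
ORDER BY val DESC
LIMIT 1

Result: East with sum(amount) = 11119.58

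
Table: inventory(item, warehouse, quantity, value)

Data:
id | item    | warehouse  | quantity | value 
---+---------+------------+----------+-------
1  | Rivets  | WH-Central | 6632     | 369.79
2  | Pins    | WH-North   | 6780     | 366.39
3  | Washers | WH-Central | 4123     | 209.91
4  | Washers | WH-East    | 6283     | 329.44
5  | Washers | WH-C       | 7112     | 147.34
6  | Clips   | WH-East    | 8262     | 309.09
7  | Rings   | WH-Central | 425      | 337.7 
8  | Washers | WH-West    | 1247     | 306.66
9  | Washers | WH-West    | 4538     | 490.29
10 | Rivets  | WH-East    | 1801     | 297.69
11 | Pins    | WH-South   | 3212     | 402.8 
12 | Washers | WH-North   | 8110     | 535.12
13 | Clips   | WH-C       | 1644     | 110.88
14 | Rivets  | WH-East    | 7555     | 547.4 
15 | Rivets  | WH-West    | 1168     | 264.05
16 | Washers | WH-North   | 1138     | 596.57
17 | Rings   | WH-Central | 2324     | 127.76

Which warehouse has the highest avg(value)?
SELECT warehouse, AVG(value) as val
FROM inventory
GROUP BY warehouse
ORDER BY val DESC
LIMIT 1

Result: WH-North with avg(value) = 499.36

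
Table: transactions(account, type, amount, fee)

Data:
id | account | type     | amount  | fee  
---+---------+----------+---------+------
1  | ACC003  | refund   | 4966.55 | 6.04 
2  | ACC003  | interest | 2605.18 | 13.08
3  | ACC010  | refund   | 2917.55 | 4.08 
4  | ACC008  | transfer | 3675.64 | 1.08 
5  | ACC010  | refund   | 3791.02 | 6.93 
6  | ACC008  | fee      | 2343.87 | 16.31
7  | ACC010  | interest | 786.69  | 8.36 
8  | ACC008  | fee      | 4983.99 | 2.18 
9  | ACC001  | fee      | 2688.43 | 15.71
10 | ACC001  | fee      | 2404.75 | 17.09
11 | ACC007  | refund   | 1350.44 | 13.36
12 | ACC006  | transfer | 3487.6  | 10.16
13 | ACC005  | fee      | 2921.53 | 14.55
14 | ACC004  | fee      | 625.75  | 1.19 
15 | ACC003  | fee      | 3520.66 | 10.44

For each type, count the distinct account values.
SELECT type, COUNT(DISTINCT account)
FROM transactions
GROUP BY type

Result:
  fee: 5 distinct
  interest: 2 distinct
  refund: 3 distinct
  transfer: 2 distinct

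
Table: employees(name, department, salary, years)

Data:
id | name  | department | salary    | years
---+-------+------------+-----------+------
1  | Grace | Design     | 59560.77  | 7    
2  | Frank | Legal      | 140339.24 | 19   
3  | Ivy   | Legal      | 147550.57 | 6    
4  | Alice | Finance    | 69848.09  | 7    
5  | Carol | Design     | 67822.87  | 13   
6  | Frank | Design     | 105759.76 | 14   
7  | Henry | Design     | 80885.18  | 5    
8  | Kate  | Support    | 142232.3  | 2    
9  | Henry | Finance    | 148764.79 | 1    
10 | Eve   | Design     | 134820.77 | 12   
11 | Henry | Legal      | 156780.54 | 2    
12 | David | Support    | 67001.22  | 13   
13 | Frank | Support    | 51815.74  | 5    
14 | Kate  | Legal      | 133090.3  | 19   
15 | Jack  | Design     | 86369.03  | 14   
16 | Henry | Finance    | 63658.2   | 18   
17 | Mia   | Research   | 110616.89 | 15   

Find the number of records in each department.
SELECT department, COUNT(*) as count
FROM employees
GROUP BY department

Result:
  Design: 6
  Finance: 3
  Legal: 4
  Research: 1
  Support: 3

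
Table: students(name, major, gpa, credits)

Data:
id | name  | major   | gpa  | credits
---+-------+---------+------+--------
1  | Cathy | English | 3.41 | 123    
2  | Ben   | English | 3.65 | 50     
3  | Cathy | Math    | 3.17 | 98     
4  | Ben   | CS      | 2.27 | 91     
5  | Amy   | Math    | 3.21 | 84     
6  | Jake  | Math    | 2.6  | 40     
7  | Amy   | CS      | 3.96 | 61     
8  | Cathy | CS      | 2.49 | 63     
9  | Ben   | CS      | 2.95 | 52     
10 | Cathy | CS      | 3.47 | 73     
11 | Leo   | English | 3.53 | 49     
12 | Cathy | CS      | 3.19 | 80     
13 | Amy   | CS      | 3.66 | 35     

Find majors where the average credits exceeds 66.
SELECT major, AVG(credits)
FROM students
GROUP BY major
HAVING AVG(credits) > 66

Result:
  English: avg=74.00
  Math: avg=74.00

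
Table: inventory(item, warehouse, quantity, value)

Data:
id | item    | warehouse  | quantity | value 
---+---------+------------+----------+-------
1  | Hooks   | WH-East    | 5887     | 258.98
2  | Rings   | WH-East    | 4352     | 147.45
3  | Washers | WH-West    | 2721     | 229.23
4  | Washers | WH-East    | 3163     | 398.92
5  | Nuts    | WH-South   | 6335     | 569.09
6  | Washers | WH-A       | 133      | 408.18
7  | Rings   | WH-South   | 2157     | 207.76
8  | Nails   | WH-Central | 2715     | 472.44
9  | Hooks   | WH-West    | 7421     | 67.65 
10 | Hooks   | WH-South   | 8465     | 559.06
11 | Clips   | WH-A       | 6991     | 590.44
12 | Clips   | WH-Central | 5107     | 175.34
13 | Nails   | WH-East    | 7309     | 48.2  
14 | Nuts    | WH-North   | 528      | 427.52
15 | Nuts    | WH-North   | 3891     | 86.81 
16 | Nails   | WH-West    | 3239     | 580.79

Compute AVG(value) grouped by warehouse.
SELECT warehouse, AVG(value) as result
FROM inventory
GROUP BY warehouse

Result:
  WH-A: 499.31
  WH-Central: 323.89
  WH-East: 213.39
  WH-North: 257.17
  WH-South: 445.30
  WH-West: 292.56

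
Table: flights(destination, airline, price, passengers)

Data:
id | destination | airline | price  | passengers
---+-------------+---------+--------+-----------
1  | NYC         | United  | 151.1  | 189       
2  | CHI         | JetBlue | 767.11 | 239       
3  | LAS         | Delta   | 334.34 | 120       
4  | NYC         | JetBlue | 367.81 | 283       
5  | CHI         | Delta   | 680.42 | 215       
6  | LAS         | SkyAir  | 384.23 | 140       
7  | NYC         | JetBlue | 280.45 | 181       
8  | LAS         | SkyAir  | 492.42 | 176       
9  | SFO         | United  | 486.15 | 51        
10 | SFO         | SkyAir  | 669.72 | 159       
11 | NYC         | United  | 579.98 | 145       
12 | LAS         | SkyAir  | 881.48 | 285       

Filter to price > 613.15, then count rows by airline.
SELECT airline, COUNT(*)
FROM flights
WHERE price > 613.15
GROUP BY airline

Note: WHERE filters rows before grouping.

Result:
  Delta: 1
  JetBlue: 1
  SkyAir: 2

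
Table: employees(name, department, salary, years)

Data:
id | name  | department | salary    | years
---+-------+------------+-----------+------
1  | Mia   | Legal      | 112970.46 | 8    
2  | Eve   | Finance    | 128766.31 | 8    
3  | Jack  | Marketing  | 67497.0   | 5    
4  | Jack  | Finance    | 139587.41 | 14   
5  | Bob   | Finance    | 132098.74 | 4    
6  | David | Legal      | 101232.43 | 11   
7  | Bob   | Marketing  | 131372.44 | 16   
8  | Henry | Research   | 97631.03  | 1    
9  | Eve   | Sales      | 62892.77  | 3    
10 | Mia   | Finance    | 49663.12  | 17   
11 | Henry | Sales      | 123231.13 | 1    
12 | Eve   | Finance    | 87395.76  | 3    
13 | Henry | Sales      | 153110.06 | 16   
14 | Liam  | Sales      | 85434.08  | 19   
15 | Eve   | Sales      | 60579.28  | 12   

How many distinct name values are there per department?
SELECT department, COUNT(DISTINCT name)
FROM employees
GROUP BY department

Result:
  Finance: 4 distinct
  Legal: 2 distinct
  Marketing: 2 distinct
  Research: 1 distinct
  Sales: 3 distinct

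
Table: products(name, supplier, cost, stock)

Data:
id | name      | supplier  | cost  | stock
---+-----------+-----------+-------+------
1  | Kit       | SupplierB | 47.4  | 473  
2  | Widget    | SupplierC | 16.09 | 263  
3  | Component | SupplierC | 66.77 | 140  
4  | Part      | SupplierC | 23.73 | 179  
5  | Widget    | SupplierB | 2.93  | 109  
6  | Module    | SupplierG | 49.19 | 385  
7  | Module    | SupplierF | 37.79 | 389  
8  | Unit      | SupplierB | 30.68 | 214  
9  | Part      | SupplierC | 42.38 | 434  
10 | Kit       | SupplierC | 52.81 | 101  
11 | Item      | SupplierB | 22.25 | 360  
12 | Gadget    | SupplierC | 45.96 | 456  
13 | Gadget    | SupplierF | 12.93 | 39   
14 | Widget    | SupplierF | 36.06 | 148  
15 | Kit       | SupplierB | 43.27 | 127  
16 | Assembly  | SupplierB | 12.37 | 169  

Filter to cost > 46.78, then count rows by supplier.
SELECT supplier, COUNT(*)
FROM products
WHERE cost > 46.78
GROUP BY supplier

Note: WHERE filters rows before grouping.

Result:
  SupplierB: 1
  SupplierC: 2
  SupplierG: 1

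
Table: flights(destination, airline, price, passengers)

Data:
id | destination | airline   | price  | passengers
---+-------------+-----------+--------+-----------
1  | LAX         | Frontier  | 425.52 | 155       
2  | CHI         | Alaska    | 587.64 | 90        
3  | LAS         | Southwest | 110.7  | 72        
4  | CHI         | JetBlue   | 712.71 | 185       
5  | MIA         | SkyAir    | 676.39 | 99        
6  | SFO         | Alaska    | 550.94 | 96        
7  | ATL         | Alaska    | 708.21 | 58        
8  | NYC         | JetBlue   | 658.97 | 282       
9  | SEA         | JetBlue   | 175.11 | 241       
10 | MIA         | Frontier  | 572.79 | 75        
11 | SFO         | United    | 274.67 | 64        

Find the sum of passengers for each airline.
SELECT airline, SUM(passengers) as result
FROM flights
GROUP BY airline

Result:
  Alaska: 244
  Frontier: 230
  JetBlue: 708
  SkyAir: 99
  Southwest: 72
  United: 64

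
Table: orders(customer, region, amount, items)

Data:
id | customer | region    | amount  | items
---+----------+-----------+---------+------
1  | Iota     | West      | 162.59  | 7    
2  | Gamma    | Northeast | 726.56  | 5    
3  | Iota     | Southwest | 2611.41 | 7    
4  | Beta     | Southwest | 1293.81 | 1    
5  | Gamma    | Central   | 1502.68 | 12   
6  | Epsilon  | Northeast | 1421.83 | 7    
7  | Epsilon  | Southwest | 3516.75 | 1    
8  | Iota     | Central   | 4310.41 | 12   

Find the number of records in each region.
SELECT region, COUNT(*) as count
FROM orders
GROUP BY region

Result:
  Central: 2
  Northeast: 2
  Southwest: 3
  West: 1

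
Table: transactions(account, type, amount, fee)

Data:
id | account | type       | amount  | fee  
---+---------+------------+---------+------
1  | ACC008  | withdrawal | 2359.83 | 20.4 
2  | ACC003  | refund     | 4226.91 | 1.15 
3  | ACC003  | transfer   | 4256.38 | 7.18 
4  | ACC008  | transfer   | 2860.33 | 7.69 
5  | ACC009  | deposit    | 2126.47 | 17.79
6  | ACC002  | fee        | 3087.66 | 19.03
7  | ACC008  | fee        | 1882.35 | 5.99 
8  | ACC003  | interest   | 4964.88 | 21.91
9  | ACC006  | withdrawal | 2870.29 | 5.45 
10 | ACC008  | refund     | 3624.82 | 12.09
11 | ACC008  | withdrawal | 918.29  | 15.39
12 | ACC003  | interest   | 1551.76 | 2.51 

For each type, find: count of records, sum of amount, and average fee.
SELECT type,
       COUNT(*) as cnt,
       SUM(amount) as total_amount,
       AVG(fee) as avg_fee
FROM transactions
GROUP BY type

Result:
  deposit: 1 records, 2126.47 total amount, 17.79 avg fee
  fee: 2 records, 4970.01 total amount, 12.51 avg fee
  interest: 2 records, 6516.64 total amount, 12.21 avg fee
  refund: 2 records, 7851.73 total amount, 6.62 avg fee
  transfer: 2 records, 7116.71 total amount, 7.44 avg fee
  withdrawal: 3 records, 6148.41 total amount, 13.75 avg fee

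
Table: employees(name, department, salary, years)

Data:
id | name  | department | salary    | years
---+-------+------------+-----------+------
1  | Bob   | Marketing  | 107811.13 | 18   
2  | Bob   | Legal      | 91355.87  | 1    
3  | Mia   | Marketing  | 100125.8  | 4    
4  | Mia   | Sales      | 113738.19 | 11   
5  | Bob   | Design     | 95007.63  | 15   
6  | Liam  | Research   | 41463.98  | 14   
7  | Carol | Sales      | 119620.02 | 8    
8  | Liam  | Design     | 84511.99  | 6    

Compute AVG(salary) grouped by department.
SELECT department, AVG(salary) as result
FROM employees
GROUP BY department

Result:
  Design: 89759.81
  Legal: 91355.87
  Marketing: 103968.47
  Research: 41463.98
  Sales: 116679.11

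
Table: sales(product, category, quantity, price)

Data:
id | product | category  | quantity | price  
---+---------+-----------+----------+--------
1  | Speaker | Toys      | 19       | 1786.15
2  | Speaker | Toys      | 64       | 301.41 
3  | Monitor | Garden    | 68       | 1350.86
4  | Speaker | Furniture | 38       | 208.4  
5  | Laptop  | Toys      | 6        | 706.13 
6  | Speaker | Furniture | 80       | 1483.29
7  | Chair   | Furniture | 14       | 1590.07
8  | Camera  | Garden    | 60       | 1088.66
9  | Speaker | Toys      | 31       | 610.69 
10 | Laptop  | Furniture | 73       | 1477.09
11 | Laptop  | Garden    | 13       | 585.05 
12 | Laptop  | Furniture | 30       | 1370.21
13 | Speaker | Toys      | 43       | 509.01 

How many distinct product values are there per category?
SELECT category, COUNT(DISTINCT product)
FROM sales
GROUP BY category

Result:
  Furniture: 3 distinct
  Garden: 3 distinct
  Toys: 2 distinct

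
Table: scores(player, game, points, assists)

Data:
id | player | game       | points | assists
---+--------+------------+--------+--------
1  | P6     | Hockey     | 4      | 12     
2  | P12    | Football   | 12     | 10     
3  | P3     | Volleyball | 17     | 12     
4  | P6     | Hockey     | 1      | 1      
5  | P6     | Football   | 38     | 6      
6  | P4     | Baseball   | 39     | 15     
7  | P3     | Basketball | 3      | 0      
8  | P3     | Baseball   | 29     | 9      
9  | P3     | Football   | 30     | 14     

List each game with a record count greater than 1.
SELECT game, COUNT(*) as cnt
FROM scores
GROUP BY game
HAVING COUNT(*) > 1

Result:
  Baseball: 2
  Football: 3
  Hockey: 2

Note: HAVING filters groups after aggregation, WHERE filters rows before.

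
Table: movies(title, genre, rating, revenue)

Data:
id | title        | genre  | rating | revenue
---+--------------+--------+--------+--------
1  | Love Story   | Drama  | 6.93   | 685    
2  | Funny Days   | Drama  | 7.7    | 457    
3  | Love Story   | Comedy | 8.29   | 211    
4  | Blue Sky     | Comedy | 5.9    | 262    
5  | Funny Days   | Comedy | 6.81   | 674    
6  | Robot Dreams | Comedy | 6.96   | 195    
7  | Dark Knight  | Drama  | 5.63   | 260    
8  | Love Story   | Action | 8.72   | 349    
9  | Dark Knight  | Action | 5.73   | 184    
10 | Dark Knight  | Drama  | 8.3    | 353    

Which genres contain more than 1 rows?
SELECT genre, COUNT(*) as cnt
FROM movies
GROUP BY genre
HAVING COUNT(*) > 1

Result:
  Action: 2
  Comedy: 4
  Drama: 4

Note: HAVING filters groups after aggregation, WHERE filters rows before.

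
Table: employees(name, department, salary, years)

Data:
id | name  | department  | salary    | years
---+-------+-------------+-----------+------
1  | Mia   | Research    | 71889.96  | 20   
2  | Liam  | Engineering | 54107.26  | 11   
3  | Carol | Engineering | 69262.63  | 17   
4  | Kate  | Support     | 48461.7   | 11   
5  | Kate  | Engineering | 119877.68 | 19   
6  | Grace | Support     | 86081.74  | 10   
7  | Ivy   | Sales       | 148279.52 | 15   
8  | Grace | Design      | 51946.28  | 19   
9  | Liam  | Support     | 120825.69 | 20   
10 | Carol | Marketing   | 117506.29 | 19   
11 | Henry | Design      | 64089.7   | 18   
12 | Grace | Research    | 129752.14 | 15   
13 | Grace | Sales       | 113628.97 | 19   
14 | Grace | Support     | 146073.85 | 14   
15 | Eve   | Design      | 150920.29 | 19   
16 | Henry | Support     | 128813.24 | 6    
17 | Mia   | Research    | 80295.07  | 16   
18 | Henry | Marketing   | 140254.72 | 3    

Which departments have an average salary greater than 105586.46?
SELECT department, AVG(salary)
FROM employees
GROUP BY department
HAVING AVG(salary) > 105586.46

Result:
  Marketing: avg=128880.51
  Sales: avg=130954.25
  Support: avg=106051.24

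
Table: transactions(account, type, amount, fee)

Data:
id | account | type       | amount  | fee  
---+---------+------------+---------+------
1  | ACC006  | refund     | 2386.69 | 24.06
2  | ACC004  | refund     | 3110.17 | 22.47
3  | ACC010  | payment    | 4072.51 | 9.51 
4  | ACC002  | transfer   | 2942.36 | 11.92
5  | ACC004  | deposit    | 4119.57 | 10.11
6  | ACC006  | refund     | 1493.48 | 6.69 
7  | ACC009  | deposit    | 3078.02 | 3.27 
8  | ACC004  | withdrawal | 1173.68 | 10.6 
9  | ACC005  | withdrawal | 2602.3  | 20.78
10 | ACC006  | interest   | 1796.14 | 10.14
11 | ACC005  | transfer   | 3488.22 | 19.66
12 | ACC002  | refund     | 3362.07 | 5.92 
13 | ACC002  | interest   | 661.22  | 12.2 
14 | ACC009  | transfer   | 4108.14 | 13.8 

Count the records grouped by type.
SELECT type, COUNT(*) as count
FROM transactions
GROUP BY type

Result:
  deposit: 2
  interest: 2
  payment: 1
  refund: 4
  transfer: 3
  withdrawal: 2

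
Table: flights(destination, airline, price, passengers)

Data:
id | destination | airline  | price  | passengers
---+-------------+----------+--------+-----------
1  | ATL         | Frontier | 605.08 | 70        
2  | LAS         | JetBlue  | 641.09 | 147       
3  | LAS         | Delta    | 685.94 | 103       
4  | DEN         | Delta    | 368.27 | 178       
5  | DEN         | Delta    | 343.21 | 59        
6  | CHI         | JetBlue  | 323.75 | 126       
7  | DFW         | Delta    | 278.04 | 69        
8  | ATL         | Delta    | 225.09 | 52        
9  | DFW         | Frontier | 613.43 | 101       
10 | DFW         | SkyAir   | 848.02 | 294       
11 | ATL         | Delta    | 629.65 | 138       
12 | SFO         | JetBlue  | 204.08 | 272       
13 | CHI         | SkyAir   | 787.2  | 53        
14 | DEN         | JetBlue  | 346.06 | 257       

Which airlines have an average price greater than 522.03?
SELECT airline, AVG(price)
FROM flights
GROUP BY airline
HAVING AVG(price) > 522.03

Result:
  Frontier: avg=609.26
  SkyAir: avg=817.61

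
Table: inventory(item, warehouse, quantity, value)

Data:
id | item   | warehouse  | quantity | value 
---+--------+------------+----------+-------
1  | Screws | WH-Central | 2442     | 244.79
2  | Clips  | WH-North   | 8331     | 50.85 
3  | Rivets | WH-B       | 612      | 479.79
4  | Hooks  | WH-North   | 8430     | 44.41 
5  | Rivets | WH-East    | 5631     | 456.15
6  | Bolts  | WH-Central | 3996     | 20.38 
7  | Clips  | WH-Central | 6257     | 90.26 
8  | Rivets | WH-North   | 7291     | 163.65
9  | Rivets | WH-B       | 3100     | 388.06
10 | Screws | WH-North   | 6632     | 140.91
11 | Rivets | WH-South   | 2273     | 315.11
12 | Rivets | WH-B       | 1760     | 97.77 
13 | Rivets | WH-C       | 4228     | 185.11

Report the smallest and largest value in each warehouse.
SELECT warehouse, MIN(value), MAX(value)
FROM inventory
GROUP BY warehouse

Result:
  WH-B: min=97.77, max=479.79
  WH-C: min=185.11, max=185.11
  WH-Central: min=20.38, max=244.79
  WH-East: min=456.15, max=456.15
  WH-North: min=44.41, max=163.65
  WH-South: min=315.11, max=315.11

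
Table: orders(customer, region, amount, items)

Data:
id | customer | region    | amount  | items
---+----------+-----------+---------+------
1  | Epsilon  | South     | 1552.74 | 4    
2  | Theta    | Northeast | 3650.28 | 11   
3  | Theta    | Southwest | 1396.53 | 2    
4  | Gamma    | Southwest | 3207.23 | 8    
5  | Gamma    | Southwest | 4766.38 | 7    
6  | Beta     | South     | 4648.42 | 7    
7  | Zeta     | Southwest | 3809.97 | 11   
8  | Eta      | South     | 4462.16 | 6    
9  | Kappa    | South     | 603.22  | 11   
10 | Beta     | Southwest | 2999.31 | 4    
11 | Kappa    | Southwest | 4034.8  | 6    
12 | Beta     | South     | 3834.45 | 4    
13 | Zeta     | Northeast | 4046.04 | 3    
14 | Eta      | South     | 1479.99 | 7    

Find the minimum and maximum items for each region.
SELECT region, MIN(items), MAX(items)
FROM orders
GROUP BY region

Result:
  Northeast: min=3, max=11
  South: min=4, max=11
  Southwest: min=2, max=11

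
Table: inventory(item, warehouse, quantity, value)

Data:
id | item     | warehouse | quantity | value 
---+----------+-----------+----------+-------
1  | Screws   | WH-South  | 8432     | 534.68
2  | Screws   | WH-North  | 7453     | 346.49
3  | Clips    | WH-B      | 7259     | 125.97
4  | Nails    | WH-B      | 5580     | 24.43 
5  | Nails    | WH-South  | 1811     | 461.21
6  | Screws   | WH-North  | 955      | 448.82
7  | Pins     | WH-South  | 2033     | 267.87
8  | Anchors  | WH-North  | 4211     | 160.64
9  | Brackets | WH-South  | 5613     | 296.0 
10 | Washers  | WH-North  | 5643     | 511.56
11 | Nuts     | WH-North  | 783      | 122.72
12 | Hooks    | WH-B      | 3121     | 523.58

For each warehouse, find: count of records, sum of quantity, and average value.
SELECT warehouse,
       COUNT(*) as cnt,
       SUM(quantity) as total_quantity,
       AVG(value) as avg_value
FROM inventory
GROUP BY warehouse

Result:
  WH-B: 3 records, 15960 total quantity, 224.66 avg value
  WH-North: 5 records, 19045 total quantity, 318.05 avg value
  WH-South: 4 records, 17889 total quantity, 389.94 avg value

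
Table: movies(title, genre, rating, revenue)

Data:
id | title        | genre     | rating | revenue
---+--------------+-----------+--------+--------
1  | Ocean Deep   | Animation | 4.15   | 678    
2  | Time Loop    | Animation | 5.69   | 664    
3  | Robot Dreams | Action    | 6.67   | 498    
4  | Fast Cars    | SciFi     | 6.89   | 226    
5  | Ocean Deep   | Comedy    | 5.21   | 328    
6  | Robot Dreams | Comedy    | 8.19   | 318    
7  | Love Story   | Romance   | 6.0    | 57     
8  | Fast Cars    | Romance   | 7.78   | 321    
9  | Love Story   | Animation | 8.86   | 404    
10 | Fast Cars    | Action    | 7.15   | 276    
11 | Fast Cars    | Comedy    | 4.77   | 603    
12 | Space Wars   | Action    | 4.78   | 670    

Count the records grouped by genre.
SELECT genre, COUNT(*) as count
FROM movies
GROUP BY genre

Result:
  Action: 3
  Animation: 3
  Comedy: 3
  Romance: 2
  SciFi: 1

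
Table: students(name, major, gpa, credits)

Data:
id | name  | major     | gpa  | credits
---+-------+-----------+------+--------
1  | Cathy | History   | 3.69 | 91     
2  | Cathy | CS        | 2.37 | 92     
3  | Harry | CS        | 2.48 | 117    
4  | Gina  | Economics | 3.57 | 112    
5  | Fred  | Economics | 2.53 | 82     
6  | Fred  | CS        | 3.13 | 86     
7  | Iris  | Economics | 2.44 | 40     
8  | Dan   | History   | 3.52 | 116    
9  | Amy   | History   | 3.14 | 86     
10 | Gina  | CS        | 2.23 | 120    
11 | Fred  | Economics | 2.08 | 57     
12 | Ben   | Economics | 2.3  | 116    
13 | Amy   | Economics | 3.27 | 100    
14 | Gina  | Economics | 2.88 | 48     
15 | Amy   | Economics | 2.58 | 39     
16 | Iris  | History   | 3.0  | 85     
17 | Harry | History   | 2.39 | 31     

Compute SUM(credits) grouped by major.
SELECT major, SUM(credits) as result
FROM students
GROUP BY major

Result:
  CS: 415
  Economics: 594
  History: 409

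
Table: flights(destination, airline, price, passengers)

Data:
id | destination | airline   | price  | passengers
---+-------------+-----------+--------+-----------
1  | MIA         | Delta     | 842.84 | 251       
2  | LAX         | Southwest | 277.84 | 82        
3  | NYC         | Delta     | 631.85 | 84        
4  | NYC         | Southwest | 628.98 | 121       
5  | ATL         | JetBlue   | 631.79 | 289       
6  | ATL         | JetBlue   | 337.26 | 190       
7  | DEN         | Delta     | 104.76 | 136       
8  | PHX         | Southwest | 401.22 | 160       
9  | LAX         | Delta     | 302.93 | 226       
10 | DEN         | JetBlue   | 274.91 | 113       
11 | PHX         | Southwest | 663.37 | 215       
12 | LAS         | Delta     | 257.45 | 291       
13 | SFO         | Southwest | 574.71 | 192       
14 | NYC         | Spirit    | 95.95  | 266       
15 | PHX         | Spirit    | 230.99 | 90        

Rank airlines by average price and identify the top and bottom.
SELECT airline, AVG(price)
FROM flights
GROUP BY airline
ORDER BY AVG(price)

All groups:
  Spirit: 163.47
  JetBlue: 414.65
  Delta: 427.97
  Southwest: 509.22

Highest: Southwest (509.22)
Lowest: Spirit (163.47)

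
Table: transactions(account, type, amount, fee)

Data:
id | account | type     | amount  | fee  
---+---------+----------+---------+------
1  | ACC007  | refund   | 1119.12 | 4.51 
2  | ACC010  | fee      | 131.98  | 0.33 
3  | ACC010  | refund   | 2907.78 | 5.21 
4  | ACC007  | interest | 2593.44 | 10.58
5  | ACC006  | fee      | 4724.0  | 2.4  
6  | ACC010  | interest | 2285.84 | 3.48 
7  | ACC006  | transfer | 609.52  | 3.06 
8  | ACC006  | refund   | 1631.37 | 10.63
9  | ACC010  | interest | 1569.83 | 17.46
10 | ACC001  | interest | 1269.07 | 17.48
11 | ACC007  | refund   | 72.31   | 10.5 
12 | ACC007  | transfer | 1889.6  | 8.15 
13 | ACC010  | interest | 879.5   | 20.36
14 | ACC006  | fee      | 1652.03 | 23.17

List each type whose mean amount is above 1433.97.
SELECT type, AVG(amount)
FROM transactions
GROUP BY type
HAVING AVG(amount) > 1433.97

Result:
  fee: avg=2169.34
  interest: avg=1719.54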